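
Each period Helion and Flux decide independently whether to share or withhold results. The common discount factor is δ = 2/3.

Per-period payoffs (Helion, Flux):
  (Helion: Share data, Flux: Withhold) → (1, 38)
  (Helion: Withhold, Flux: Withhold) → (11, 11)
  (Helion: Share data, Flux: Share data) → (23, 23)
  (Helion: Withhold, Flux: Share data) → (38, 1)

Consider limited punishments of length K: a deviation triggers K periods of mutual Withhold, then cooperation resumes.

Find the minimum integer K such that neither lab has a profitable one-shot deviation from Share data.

IC: δ(1−δ^K)/(1−δ) ≥ (38−23)/(23−11) = 5/4.
With δ = 2/3: need 1 − δ^K ≥ 5/4·(1−2/3)/(2/3), i.e. δ^K ≤ 0.3750.
Since (2/3)^2 = 0.4444 and (2/3)^3 = 0.2963, the smallest such K is 3.

3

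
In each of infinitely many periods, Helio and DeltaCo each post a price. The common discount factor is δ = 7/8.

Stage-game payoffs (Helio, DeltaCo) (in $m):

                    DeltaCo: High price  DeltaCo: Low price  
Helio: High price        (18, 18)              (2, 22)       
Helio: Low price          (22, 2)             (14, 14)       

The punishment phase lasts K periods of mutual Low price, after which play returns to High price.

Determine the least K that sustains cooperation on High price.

No profitable deviation requires (18−14)(δ+…+δ^K) ≥ 22−18, i.e. δ+…+δ^K ≥ 1 ≈ 1.0000.
With δ = 7/8, the partial sums are K=1: 0.8750, K=2: 1.6406.
K = 2 is the first length at which the sum reaches 1.0000.

2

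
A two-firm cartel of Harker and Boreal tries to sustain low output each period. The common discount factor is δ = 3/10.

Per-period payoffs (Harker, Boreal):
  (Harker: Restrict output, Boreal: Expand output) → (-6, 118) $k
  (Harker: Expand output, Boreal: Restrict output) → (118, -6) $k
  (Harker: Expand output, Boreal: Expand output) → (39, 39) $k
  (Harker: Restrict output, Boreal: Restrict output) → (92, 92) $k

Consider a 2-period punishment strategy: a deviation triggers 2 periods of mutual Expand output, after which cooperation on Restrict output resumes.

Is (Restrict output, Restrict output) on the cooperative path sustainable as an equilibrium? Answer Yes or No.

No

A one-shot deviation gives 118 now, then 39 for 2 periods, then back to 92.
Gain from deviating: (118−92) today; loss: (92−39) in each of the next 2 periods.
No-deviation condition: (92−39)(δ+…+δ^2) ≥ 118−92, i.e. δ+…+δ^2 ≥ 26/53.
At δ = 3/10: δ+…+δ^2 = 0.3900 < 0.4906.
So cooperation is not sustainable.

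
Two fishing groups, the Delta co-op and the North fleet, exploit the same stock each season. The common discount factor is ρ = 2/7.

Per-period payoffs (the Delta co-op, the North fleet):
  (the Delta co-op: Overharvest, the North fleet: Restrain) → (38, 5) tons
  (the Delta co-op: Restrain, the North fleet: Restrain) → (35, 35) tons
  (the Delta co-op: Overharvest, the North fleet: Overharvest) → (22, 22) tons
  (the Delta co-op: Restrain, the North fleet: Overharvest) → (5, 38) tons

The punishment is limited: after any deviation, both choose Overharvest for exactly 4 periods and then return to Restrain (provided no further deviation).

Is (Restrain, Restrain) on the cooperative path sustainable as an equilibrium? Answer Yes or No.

IC: ρ+…+ρ^4 ≥ (38−35)/(35−22) = 3/13.
At ρ = 2/7: partial sum = 0.3973 ≥ 0.2308. Cooperation sustainable.

Yes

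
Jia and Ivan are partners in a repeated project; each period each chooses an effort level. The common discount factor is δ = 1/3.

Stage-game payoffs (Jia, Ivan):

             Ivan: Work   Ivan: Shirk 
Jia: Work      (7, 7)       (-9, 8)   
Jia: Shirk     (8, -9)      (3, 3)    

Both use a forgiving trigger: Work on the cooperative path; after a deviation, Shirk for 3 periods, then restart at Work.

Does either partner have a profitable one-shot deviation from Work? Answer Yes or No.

Comparing payoff streams over the 4 periods until play realigns: cooperate → 7(1+δ+…+δ^3); deviate → 8 + 3(δ+…+δ^3).
Cooperation is sustained iff (7−3)(δ+…+δ^3) ≥ 8−7.
δ+…+δ^3 = 1/3·(1−(1/3)^3)/(1−1/3) = 0.4815, and (8−7)/(7−3) = 0.2500.
0.4815 ≥ 0.2500, so cooperation is sustainable.

No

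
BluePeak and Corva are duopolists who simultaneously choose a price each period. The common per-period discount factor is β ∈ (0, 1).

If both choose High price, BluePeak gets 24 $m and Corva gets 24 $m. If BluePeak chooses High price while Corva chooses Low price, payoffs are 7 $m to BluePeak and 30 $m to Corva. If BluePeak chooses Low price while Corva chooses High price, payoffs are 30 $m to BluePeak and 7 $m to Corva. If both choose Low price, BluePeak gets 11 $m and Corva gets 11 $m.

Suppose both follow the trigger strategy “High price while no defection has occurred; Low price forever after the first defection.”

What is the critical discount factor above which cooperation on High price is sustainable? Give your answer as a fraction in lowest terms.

Cooperation forever yields 24 each period: 24/(1−β).
Deviating yields 30 once, then 11 forever: 30 + 11β/(1−β).
No profitable deviation requires 24/(1−β) ≥ 30 + 11β/(1−β).
Multiplying by (1−β): 24 ≥ 30(1−β) + 11β = 30 − 19β.
So 19β ≥ 6, i.e. β ≥ 6/19.

6/19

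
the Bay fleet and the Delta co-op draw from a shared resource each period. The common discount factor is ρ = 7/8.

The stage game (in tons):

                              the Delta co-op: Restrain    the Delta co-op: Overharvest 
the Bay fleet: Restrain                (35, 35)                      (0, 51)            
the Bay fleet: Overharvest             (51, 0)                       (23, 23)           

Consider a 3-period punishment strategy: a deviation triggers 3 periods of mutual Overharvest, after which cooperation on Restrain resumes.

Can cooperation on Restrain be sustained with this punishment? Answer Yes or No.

Comparing payoff streams over the 4 periods until play realigns: cooperate → 35(1+ρ+…+ρ^3); deviate → 51 + 23(ρ+…+ρ^3).
Cooperation is sustained iff (35−23)(ρ+…+ρ^3) ≥ 51−35.
ρ+…+ρ^3 = 7/8·(1−(7/8)^3)/(1−7/8) = 2.3105, and (51−35)/(35−23) = 1.3333.
2.3105 ≥ 1.3333, so cooperation is sustainable.

Yes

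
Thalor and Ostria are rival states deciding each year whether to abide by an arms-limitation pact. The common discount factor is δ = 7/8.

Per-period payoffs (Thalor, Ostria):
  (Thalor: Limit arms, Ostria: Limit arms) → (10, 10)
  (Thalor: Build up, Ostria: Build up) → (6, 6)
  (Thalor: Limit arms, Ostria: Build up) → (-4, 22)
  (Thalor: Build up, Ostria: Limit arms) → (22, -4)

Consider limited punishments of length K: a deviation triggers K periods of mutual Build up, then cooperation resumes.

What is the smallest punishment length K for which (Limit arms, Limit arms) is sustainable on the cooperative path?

No profitable deviation requires (10−6)(δ+…+δ^K) ≥ 22−10, i.e. δ+…+δ^K ≥ 3 ≈ 3.0000.
With δ = 7/8, the partial sums are K=1: 0.8750, K=2: 1.6406, K=3: 2.3105, K=4: 2.8967, K=5: 3.4096.
K = 5 is the first length at which the sum reaches 3.0000.

5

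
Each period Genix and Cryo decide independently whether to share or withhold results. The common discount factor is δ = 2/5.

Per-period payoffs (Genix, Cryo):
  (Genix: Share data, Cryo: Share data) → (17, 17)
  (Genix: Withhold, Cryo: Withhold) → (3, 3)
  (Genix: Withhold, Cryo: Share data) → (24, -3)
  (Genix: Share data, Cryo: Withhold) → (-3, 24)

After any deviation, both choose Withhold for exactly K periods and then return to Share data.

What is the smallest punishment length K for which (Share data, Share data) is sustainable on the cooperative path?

No profitable deviation requires (17−3)(δ+…+δ^K) ≥ 24−17, i.e. δ+…+δ^K ≥ 1/2 ≈ 0.5000.
With δ = 2/5, the partial sums are K=1: 0.4000, K=2: 0.5600.
K = 2 is the first length at which the sum reaches 0.5000.

2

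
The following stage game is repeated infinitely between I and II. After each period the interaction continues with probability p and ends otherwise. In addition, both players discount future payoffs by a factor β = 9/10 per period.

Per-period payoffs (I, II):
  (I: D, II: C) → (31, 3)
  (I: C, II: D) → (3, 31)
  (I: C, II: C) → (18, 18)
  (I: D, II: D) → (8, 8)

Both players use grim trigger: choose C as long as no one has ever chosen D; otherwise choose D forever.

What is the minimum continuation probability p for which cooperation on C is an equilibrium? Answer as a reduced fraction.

130/207

With continuation probability p and discount β, the effective per-period discount factor is βp.
Grim-trigger IC: βp ≥ (31−18)/(31−8) = 13/23.
So p ≥ (13/23)/(9/10) = 130/207.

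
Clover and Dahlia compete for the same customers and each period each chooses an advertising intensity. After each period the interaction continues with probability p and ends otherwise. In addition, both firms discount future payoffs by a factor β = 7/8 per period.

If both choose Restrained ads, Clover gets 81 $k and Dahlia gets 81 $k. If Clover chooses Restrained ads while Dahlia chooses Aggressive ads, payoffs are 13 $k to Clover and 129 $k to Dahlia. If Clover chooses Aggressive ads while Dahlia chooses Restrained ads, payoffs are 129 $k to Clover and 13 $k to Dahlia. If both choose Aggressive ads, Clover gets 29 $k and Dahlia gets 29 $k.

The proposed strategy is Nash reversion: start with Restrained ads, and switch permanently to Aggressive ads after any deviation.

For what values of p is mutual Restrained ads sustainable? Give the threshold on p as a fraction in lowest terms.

96/175

With continuation probability p and discount β, the effective per-period discount factor is βp.
Grim-trigger IC: βp ≥ (129−81)/(129−29) = 12/25.
So p ≥ (12/25)/(7/8) = 96/175.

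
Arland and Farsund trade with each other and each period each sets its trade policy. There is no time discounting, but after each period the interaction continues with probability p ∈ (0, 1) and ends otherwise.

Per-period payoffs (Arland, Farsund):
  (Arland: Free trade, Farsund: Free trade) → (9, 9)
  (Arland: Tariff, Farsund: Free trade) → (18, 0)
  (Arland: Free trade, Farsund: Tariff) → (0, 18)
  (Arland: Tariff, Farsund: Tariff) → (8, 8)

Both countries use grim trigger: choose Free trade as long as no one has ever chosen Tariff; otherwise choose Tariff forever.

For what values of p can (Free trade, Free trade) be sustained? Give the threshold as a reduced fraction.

9/10

With no time discounting, the continuation probability p plays the role of the discount factor.
Grim-trigger IC: 9/(1−p) ≥ 18 + 8p/(1−p) ⇒ p ≥ (18−9)/(18−8) = 9/10.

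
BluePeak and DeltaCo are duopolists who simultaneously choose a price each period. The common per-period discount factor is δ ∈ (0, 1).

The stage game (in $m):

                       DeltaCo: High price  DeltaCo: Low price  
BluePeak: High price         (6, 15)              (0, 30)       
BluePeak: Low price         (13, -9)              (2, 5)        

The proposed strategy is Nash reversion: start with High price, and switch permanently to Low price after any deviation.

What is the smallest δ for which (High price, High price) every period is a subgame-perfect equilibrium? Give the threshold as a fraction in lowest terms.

BluePeak: cooperation gives 6 each period; deviation gives 13 once then 2 forever.
  6/(1−δ) ≥ 13 + 2δ/(1−δ) ⇒ δ ≥ 7/11.
DeltaCo: cooperation gives 15 each period; deviation gives 30 once then 5 forever.
  δ ≥ 15/25 = 3/5.
Both must hold, so the binding constraint is BluePeak's: δ ≥ 7/11.

7/11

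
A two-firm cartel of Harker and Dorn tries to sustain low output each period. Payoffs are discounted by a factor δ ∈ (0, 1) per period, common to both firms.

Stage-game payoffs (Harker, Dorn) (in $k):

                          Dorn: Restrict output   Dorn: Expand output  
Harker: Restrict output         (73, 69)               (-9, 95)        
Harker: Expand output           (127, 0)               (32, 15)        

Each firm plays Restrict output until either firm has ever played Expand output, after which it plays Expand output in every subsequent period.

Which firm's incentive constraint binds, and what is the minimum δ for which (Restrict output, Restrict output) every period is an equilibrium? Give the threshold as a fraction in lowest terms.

Harker; δ ≥ 54/95

For Harker: deviation gain 127−73 = 54, per-period punishment loss 73−32 = 41. IC gives δ ≥ 54/95.
For Dorn: gain 26, loss 54 per period, so δ ≥ 26/80 = 13/40.
The tighter constraint is Harker's, so cooperation needs δ ≥ 54/95.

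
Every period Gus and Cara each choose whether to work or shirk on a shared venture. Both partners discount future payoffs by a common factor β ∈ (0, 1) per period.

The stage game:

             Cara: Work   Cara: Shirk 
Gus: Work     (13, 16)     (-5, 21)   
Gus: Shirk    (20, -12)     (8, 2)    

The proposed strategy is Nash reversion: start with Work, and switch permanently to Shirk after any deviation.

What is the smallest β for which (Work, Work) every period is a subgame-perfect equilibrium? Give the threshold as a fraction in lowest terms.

For Gus: deviation gain 20−13 = 7, per-period punishment loss 13−8 = 5. IC gives β ≥ 7/12.
For Cara: gain 5, loss 14 per period, so β ≥ 5/19.
The tighter constraint is Gus's, so cooperation needs β ≥ 7/12.

7/12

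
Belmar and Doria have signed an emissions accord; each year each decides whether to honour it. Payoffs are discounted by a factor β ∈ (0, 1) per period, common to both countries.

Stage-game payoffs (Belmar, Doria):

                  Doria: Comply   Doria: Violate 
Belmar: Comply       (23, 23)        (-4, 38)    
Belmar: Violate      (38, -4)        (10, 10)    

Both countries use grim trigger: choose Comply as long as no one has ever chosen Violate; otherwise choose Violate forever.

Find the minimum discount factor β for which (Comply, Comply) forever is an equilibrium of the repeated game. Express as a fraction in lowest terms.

15/28

Under grim trigger the critical discount factor is (T−C)/(T−P) with T = 38, C = 23, P = 10.
β* = (38−23)/(38−10) = 15/28.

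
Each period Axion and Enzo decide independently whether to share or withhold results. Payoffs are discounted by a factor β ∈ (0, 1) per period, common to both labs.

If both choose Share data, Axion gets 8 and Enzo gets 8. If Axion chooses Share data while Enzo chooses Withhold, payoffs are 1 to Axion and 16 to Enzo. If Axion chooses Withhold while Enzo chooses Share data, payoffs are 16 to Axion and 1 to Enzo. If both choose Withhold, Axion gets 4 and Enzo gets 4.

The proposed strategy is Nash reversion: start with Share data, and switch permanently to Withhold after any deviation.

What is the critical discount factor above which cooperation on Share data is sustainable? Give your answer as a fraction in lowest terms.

2/3

Cooperation forever yields 8 each period: 8/(1−β).
Deviating yields 16 once, then 4 forever: 16 + 4β/(1−β).
No profitable deviation requires 8/(1−β) ≥ 16 + 4β/(1−β).
Multiplying by (1−β): 8 ≥ 16(1−β) + 4β = 16 − 12β.
So 12β ≥ 8, i.e. β ≥ 8/12 = 2/3.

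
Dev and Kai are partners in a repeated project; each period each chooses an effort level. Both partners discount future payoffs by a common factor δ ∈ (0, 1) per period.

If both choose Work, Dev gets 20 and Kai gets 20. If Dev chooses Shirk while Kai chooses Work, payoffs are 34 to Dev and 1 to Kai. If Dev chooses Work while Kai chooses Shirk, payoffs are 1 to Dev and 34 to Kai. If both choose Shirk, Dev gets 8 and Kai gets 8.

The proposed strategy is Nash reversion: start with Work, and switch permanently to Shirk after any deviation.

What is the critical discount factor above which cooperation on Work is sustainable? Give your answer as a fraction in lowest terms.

7/13

Under grim trigger the critical discount factor is (T−C)/(T−P) with T = 34, C = 20, P = 8.
δ* = (34−20)/(34−8) = 14/26 = 7/13.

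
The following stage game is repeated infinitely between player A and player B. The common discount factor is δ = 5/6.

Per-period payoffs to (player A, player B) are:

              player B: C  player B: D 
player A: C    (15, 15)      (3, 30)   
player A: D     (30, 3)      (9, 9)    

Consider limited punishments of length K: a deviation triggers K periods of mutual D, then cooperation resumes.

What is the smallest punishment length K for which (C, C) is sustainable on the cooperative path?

4

IC: δ(1−δ^K)/(1−δ) ≥ (30−15)/(15−9) = 5/2.
With δ = 5/6: need 1 − δ^K ≥ 5/2·(1−5/6)/(5/6), i.e. δ^K ≤ 0.5000.
Since (5/6)^3 = 0.5787 and (5/6)^4 = 0.4823, the smallest such K is 4.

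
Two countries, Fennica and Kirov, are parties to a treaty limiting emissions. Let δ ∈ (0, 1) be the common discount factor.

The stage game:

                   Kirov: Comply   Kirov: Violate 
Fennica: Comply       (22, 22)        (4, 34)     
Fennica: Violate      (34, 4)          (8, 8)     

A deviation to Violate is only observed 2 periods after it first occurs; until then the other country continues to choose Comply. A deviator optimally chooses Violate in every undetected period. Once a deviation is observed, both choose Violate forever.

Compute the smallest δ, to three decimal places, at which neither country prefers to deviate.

A deviator earns 34 for 2 periods, then 8 forever; cooperating earns 22 forever. Multiplying the IC by (1−δ):
22 ≥ 34(1−δ^2) + 8δ^2, so 26·δ^2 ≥ 12 and δ^2 ≥ 6/13.
δ ≥ (6/13)^(1/2) ≈ 0.679.

0.679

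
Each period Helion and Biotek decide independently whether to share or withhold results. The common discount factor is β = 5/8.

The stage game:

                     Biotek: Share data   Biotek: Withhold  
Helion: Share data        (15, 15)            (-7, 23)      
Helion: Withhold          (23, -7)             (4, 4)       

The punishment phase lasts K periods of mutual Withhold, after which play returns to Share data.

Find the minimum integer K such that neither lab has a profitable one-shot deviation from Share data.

IC: β(1−β^K)/(1−β) ≥ (23−15)/(15−4) = 8/11.
With β = 5/8: need 1 − β^K ≥ 8/11·(1−5/8)/(5/8), i.e. β^K ≤ 0.5636.
Since (5/8)^1 = 0.6250 and (5/8)^2 = 0.3906, the smallest such K is 2.

2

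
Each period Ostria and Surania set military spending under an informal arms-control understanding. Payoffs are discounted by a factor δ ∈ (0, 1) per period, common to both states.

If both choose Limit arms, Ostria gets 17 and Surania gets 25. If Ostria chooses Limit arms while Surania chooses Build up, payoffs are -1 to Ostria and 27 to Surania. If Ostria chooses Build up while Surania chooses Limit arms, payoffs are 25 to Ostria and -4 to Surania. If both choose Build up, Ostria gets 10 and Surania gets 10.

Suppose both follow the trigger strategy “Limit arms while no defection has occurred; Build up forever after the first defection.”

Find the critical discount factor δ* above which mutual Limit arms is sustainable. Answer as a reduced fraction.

8/15

Ostria: cooperation gives 17 each period; deviation gives 25 once then 10 forever.
  17/(1−δ) ≥ 25 + 10δ/(1−δ) ⇒ δ ≥ 8/15.
Surania: cooperation gives 25 each period; deviation gives 27 once then 10 forever.
  δ ≥ 2/17.
Both must hold, so the binding constraint is Ostria's: δ ≥ 8/15.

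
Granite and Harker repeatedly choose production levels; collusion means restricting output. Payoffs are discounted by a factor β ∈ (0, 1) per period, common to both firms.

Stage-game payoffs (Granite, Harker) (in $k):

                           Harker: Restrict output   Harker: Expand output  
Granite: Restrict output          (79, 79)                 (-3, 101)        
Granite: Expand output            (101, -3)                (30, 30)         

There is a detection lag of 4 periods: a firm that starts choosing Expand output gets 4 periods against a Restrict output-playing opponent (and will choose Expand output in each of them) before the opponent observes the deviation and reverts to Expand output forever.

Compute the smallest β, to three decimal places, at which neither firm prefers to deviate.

0.746

The best deviation is to choose Expand output for all 4 undetected periods, earning 101 each, then 30 forever once detected.
Deviation value: 101(1−β^4)/(1−β) + 30β^4/(1−β); cooperation value: 79/(1−β).
IC: 79 ≥ 101(1−β^4) + 30β^4 = 101 − 71β^4.
So β^4 ≥ 22/71, giving β ≥ (22/71)^(1/4) ≈ 0.746.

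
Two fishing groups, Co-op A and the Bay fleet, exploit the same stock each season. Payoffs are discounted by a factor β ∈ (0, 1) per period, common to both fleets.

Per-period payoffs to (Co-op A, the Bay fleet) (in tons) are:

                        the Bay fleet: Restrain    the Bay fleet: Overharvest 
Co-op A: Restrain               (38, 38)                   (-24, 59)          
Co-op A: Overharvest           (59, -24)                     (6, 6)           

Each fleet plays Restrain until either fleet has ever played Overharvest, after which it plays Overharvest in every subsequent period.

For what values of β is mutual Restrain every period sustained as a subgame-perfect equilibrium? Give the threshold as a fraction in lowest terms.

21/53

Under grim trigger the critical discount factor is (T−C)/(T−P) with T = 59, C = 38, P = 6.
β* = (59−38)/(59−6) = 21/53.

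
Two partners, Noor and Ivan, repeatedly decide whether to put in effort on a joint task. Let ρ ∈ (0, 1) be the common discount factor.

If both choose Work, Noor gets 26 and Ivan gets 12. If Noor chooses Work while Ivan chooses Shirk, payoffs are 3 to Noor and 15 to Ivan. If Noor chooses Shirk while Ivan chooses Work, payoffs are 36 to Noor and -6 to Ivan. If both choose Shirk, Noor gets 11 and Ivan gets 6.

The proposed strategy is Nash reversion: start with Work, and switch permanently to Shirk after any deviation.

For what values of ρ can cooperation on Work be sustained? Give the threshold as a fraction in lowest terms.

For Noor: deviation gain 36−26 = 10, per-period punishment loss 26−11 = 15. IC gives ρ ≥ 10/25 = 2/5.
For Ivan: gain 3, loss 6 per period, so ρ ≥ 3/9 = 1/3.
The tighter constraint is Noor's, so cooperation needs ρ ≥ 2/5.

2/5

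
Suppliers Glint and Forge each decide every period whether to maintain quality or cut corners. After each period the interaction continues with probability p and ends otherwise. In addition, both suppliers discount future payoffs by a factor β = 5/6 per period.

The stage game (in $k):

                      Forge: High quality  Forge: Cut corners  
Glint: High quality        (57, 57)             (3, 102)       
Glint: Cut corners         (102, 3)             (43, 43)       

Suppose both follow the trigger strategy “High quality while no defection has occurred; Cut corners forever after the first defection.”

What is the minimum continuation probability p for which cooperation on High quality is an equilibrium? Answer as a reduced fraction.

Expected continuation weight on next period's payoff is β·p = 5/6·p, which plays the role of the discount factor.
Cooperation requires 5/6·p ≥ (102−57)/(102−43) = 45/59, hence p ≥ 54/59.

54/59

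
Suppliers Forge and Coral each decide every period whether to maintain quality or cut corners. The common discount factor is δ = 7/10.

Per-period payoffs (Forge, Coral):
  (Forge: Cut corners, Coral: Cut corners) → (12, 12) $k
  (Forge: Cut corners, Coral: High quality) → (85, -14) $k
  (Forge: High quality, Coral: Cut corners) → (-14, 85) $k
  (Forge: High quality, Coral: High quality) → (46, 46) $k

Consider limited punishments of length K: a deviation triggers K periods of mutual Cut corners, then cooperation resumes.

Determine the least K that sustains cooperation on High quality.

2

Need Σ_{k=1}^{K} δ^k ≥ (85−46)/(46−12) = 1.1471 at δ = 7/10.
At K = 1 the sum is 0.7000 < 1.1471; at K = 2 it is 1.1900 ≥ 1.1471.
So the minimum punishment length is K = 2.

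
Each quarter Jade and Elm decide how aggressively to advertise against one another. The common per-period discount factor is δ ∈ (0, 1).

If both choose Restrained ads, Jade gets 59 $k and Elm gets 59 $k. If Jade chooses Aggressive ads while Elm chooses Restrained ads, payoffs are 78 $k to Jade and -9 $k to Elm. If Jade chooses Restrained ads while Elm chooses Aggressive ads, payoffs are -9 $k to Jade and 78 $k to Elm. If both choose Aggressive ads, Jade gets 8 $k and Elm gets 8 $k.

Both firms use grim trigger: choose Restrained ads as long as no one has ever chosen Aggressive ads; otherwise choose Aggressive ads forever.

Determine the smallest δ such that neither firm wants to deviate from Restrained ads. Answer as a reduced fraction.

19/70

Cooperation forever yields 59 each period: 59/(1−δ).
Deviating yields 78 once, then 8 forever: 78 + 8δ/(1−δ).
No profitable deviation requires 59/(1−δ) ≥ 78 + 8δ/(1−δ).
Multiplying by (1−δ): 59 ≥ 78(1−δ) + 8δ = 78 − 70δ.
So 70δ ≥ 19, i.e. δ ≥ 19/70.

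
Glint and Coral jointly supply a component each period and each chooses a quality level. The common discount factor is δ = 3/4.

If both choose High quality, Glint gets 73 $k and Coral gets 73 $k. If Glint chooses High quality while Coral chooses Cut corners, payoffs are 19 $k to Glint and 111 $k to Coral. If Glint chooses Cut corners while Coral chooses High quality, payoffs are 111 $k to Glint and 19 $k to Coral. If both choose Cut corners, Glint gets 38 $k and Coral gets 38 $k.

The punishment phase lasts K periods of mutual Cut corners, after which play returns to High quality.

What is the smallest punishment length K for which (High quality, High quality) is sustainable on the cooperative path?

2

IC: δ(1−δ^K)/(1−δ) ≥ (111−73)/(73−38) = 38/35.
With δ = 3/4: need 1 − δ^K ≥ 38/35·(1−3/4)/(3/4), i.e. δ^K ≤ 0.6381.
Since (3/4)^1 = 0.7500 and (3/4)^2 = 0.5625, the smallest such K is 2.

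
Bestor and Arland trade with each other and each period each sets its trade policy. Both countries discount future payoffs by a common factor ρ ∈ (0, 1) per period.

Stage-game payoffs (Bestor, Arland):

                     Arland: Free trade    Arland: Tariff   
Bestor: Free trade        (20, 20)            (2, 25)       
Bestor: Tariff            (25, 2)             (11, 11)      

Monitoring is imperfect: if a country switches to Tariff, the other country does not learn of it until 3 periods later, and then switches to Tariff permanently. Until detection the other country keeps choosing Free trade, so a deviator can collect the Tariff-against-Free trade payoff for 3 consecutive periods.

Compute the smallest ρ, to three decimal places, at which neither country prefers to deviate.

Deviating for the 3 undetected periods gains 25−20 = 5 per period over cooperation, then loses 20−11 = 9 per period forever once punishment starts.
Gain: 5(1 + ρ + … + ρ^2); loss: 9·ρ^3/(1−ρ).
No profitable deviation ⇔ 5(1−ρ^3) ≤ 9·ρ^3, i.e. ρ^3 ≥ 5/(5+9) = 5/14.
Hence ρ ≥ (5/14)^(1/3) ≈ 0.709.

0.709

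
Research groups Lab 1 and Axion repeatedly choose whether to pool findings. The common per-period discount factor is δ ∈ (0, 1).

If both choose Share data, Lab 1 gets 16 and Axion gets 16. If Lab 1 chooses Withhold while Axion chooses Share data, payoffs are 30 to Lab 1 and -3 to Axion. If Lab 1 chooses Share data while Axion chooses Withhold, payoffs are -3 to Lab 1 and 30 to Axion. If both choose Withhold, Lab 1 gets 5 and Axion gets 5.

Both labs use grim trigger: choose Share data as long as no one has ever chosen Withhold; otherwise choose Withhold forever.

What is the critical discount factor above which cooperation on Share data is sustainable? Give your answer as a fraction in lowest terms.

14/25

Under grim trigger the critical discount factor is (T−C)/(T−P) with T = 30, C = 16, P = 5.
δ* = (30−16)/(30−5) = 14/25.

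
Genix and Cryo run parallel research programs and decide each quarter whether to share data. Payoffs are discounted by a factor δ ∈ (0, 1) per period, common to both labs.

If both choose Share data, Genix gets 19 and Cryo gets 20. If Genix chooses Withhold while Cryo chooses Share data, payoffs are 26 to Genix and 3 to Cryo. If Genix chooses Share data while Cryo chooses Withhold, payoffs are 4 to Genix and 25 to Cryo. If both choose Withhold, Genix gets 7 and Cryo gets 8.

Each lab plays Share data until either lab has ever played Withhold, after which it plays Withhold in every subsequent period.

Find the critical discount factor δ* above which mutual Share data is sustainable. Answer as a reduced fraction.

7/19

Genix's threshold: (26−19)/(26−7) = 7/19.
Cryo's threshold: (25−20)/(25−8) = 5/17.
7/19 > 5/17, so Genix binds and δ* = 7/19.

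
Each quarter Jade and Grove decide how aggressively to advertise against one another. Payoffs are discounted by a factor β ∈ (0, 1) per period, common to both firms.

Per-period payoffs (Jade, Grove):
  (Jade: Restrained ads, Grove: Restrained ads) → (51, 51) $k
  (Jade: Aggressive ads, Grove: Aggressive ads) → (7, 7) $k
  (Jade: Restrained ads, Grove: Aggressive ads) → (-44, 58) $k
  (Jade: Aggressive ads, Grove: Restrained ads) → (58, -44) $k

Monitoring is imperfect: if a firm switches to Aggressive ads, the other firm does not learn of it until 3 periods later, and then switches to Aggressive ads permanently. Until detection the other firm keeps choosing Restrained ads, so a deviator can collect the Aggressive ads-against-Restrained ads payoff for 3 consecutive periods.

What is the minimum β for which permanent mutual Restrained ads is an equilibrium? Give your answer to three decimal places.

0.516

A deviator earns 58 for 3 periods, then 7 forever; cooperating earns 51 forever. Multiplying the IC by (1−β):
51 ≥ 58(1−β^3) + 7β^3, so 51·β^3 ≥ 7 and β^3 ≥ 7/51.
β ≥ (7/51)^(1/3) ≈ 0.516.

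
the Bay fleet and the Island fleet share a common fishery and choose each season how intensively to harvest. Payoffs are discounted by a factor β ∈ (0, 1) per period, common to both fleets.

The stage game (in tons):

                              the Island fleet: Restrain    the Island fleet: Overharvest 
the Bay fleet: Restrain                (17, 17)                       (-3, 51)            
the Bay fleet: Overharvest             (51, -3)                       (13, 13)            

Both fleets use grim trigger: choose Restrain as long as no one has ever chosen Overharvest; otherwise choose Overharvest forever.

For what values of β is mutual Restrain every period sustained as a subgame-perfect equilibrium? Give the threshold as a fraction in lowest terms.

Under grim trigger the critical discount factor is (T−C)/(T−P) with T = 51, C = 17, P = 13.
β* = (51−17)/(51−13) = 34/38 = 17/19.

17/19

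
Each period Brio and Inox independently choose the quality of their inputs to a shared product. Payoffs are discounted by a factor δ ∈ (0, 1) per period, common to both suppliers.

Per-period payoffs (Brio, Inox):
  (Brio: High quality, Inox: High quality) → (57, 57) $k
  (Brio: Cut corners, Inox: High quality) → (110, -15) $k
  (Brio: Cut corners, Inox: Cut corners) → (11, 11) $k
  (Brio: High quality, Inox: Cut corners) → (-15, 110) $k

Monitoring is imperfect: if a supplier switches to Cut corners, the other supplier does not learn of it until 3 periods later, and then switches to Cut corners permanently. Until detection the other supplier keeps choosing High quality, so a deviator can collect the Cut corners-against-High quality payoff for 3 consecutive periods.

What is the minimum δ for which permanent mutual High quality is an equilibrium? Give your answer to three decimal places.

A deviator earns 110 for 3 periods, then 11 forever; cooperating earns 57 forever. Multiplying the IC by (1−δ):
57 ≥ 110(1−δ^3) + 11δ^3, so 99·δ^3 ≥ 53 and δ^3 ≥ 53/99.
δ ≥ (53/99)^(1/3) ≈ 0.812.

0.812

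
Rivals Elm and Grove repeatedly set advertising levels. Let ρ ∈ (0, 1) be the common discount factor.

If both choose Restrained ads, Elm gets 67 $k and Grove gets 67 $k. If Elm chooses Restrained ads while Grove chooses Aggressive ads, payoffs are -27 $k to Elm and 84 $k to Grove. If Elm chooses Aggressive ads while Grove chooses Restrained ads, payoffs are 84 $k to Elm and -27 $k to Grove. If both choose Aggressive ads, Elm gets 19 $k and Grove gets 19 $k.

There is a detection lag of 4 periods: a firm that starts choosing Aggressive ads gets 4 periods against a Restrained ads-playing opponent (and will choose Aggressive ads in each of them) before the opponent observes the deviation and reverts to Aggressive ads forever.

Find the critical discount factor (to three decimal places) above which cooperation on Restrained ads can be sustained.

Deviating for the 4 undetected periods gains 84−67 = 17 per period over cooperation, then loses 67−19 = 48 per period forever once punishment starts.
Gain: 17(1 + ρ + … + ρ^3); loss: 48·ρ^4/(1−ρ).
No profitable deviation ⇔ 17(1−ρ^4) ≤ 48·ρ^4, i.e. ρ^4 ≥ 17/(17+48) = 17/65.
Hence ρ ≥ (17/65)^(1/4) ≈ 0.715.

0.715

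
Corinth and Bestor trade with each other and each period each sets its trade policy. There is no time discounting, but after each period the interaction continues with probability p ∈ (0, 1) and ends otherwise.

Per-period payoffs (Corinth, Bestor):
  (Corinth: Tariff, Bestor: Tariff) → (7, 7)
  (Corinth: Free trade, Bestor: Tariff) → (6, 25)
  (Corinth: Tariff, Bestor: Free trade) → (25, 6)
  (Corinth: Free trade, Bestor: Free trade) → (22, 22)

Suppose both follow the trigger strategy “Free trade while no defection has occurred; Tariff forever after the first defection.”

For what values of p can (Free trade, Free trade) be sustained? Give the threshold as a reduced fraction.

1/6

With no time discounting, the continuation probability p plays the role of the discount factor.
Grim-trigger IC: 22/(1−p) ≥ 25 + 7p/(1−p) ⇒ p ≥ (25−22)/(25−7) = 1/6.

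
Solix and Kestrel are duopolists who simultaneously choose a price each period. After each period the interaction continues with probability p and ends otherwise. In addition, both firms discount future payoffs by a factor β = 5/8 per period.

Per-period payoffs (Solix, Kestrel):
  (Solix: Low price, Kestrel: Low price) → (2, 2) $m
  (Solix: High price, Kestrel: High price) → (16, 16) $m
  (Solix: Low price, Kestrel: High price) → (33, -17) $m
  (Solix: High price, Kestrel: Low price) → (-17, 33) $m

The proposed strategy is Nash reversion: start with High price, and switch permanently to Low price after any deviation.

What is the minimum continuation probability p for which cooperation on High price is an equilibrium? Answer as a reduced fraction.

With continuation probability p and discount β, the effective per-period discount factor is βp.
Grim-trigger IC: βp ≥ (33−16)/(33−2) = 17/31.
So p ≥ (17/31)/(5/8) = 136/155.

136/155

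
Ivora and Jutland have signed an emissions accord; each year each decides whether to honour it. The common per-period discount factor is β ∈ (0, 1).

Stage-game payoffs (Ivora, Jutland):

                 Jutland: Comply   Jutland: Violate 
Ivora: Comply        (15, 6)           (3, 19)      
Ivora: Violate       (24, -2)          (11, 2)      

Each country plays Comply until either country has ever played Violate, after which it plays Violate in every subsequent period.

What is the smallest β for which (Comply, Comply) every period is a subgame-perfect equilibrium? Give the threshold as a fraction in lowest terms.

13/17

For Ivora: deviation gain 24−15 = 9, per-period punishment loss 15−11 = 4. IC gives β ≥ 9/13.
For Jutland: gain 13, loss 4 per period, so β ≥ 13/17.
The tighter constraint is Jutland's, so cooperation needs β ≥ 13/17.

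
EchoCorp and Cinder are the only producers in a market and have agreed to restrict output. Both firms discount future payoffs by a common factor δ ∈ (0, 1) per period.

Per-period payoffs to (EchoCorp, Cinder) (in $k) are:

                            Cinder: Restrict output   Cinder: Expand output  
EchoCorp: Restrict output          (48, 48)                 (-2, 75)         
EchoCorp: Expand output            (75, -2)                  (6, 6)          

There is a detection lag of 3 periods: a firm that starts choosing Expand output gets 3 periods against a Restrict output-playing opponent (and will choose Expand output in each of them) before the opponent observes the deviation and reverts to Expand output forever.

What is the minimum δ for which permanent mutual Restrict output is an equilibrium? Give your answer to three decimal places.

The best deviation is to choose Expand output for all 3 undetected periods, earning 75 each, then 6 forever once detected.
Deviation value: 75(1−δ^3)/(1−δ) + 6δ^3/(1−δ); cooperation value: 48/(1−δ).
IC: 48 ≥ 75(1−δ^3) + 6δ^3 = 75 − 69δ^3.
So δ^3 ≥ 27/69 = 9/23, giving δ ≥ (9/23)^(1/3) ≈ 0.731.

0.731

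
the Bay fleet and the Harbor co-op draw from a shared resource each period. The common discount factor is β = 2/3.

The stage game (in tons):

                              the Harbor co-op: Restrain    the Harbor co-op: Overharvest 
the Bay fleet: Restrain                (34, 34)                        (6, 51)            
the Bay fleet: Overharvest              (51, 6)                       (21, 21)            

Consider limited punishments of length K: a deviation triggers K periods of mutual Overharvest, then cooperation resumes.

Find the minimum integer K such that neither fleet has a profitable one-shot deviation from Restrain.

3

IC: β(1−β^K)/(1−β) ≥ (51−34)/(34−21) = 17/13.
With β = 2/3: need 1 − β^K ≥ 17/13·(1−2/3)/(2/3), i.e. β^K ≤ 0.3462.
Since (2/3)^2 = 0.4444 and (2/3)^3 = 0.2963, the smallest such K is 3.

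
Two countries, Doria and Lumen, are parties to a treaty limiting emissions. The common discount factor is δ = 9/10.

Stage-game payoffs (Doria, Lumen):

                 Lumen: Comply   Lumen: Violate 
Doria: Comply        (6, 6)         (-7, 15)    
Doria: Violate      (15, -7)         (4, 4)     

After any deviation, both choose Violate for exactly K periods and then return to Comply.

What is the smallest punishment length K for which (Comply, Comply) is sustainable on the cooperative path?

Need Σ_{k=1}^{K} δ^k ≥ (15−6)/(6−4) = 4.5000 at δ = 9/10.
At K = 6 the sum is 4.2170 < 4.5000; at K = 7 it is 4.6953 ≥ 4.5000.
So the minimum punishment length is K = 7.

7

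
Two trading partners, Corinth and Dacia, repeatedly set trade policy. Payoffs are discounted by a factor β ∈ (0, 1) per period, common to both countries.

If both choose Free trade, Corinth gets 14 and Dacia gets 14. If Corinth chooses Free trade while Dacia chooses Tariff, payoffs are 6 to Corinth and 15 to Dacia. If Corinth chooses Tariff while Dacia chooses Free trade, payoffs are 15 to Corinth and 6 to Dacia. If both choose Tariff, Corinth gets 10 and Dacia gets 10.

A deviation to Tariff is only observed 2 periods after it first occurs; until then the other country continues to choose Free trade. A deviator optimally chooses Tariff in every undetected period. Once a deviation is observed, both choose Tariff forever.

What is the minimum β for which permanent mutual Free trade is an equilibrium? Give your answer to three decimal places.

0.447

The best deviation is to choose Tariff for all 2 undetected periods, earning 15 each, then 10 forever once detected.
Deviation value: 15(1−β^2)/(1−β) + 10β^2/(1−β); cooperation value: 14/(1−β).
IC: 14 ≥ 15(1−β^2) + 10β^2 = 15 − 5β^2.
So β^2 ≥ 1/5, giving β ≥ (1/5)^(1/2) ≈ 0.447.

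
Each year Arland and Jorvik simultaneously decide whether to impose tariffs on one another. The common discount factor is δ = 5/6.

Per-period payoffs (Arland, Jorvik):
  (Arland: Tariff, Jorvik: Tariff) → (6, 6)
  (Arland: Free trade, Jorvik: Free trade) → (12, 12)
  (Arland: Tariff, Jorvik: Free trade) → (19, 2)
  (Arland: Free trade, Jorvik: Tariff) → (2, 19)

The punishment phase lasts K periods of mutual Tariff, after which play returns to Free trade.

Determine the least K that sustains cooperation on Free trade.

No profitable deviation requires (12−6)(δ+…+δ^K) ≥ 19−12, i.e. δ+…+δ^K ≥ 7/6 ≈ 1.1667.
With δ = 5/6, the partial sums are K=1: 0.8333, K=2: 1.5278.
K = 2 is the first length at which the sum reaches 1.1667.

2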